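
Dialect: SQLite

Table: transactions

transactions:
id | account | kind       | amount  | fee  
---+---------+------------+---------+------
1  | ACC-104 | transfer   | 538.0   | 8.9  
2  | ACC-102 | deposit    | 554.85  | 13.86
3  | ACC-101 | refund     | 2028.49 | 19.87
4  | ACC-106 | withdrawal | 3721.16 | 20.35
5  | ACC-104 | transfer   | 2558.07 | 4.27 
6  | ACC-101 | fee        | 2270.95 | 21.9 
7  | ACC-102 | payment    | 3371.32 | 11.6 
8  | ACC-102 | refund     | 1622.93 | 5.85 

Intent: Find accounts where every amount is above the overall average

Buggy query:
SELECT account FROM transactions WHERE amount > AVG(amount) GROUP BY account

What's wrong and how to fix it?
Bug: WHERE evaluates per row before aggregation, so AVG() is unavailable

Fix: Use a subquery for AVG and a HAVING MIN(...) filter so the condition holds for every row in the group

Corrected query:
SELECT account FROM transactions GROUP BY account HAVING MIN(amount) > (SELECT AVG(amount) FROM transactions)

Result:
account
-------
ACC-106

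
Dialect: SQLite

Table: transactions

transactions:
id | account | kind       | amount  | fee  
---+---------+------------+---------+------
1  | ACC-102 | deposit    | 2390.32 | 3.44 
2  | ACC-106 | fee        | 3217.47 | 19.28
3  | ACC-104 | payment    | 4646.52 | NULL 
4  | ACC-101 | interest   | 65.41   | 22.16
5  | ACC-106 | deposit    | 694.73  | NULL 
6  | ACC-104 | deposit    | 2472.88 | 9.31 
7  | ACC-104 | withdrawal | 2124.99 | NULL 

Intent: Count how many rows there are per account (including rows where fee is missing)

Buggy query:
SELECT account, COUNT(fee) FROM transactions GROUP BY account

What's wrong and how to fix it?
Bug: COUNT(column) counts non-NULL values only; rows with NULL fee aren't counted

Fix: Use COUNT(*) to count all rows regardless of NULL

Corrected query:
SELECT account, COUNT(*) FROM transactions GROUP BY account

Result:
account | COUNT(*)
--------+---------
ACC-101 | 1       
ACC-102 | 1       
ACC-104 | 3       
ACC-106 | 2       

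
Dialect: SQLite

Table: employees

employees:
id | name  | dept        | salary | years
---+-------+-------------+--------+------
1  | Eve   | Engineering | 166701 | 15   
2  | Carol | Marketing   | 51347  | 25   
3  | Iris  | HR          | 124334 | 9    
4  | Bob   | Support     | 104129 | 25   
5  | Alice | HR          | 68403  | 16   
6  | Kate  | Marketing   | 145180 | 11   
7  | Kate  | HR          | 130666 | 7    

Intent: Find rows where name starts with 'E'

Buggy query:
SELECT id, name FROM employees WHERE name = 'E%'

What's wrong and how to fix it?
Bug: Wildcards only work with LIKE; '=' treats '%' as a literal character

Fix: Replace '=' with LIKE so 'E%' is treated as a pattern

Corrected query:
SELECT id, name FROM employees WHERE name LIKE 'E%'

Result:
id | name
---+-----
1  | Eve 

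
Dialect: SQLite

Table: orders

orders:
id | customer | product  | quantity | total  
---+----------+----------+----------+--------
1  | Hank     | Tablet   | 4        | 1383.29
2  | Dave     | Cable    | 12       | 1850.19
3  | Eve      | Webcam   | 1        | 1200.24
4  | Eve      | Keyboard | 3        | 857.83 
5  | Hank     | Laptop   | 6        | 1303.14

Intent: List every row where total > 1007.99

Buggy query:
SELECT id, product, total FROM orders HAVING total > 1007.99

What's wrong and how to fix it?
Bug: HAVING filters the output of aggregation, but this query has no GROUP BY and no aggregate functions, so SQLite rejects it (HAVING clause on a non-aggregate query); the condition here is per row

Fix: Replace HAVING with WHERE since the condition applies to individual rows

Corrected query:
SELECT id, product, total FROM orders WHERE total > 1007.99

Result:
id | product | total  
---+---------+--------
1  | Tablet  | 1383.29
2  | Cable   | 1850.19
3  | Webcam  | 1200.24
5  | Laptop  | 1303.14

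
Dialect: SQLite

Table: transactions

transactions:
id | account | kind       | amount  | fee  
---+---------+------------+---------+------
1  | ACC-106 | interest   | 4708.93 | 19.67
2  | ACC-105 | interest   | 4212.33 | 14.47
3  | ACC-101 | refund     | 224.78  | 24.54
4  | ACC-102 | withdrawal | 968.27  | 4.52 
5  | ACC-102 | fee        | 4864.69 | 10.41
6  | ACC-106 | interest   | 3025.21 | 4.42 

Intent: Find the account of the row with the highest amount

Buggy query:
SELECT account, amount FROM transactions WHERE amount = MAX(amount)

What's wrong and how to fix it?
Bug: MAX(amount) is an aggregate and cannot be used directly in WHERE

Fix: Wrap MAX in a scalar subquery so WHERE compares against a single value

Corrected query:
SELECT account, amount FROM transactions WHERE amount = (SELECT MAX(amount) FROM transactions)

Result:
account | amount 
--------+--------
ACC-102 | 4864.69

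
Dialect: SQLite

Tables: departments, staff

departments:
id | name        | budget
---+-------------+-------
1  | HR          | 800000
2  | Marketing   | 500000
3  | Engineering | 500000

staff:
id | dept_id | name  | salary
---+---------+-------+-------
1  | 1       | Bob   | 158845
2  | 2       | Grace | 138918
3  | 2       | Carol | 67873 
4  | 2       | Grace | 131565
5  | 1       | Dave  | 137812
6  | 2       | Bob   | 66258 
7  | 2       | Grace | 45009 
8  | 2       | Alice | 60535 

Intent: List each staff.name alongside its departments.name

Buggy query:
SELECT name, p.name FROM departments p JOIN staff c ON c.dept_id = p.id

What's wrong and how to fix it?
Bug: Both tables have a 'name' column; the unqualified reference is ambiguous

Fix: Qualify the column with its table alias (c.name)

Corrected query:
SELECT c.name, p.name FROM departments p JOIN staff c ON c.dept_id = p.id

Result:
name  | name     
------+----------
Bob   | HR       
Grace | Marketing
Carol | Marketing
Grace | Marketing
Dave  | HR       
Bob   | Marketing
Grace | Marketing
Alice | Marketing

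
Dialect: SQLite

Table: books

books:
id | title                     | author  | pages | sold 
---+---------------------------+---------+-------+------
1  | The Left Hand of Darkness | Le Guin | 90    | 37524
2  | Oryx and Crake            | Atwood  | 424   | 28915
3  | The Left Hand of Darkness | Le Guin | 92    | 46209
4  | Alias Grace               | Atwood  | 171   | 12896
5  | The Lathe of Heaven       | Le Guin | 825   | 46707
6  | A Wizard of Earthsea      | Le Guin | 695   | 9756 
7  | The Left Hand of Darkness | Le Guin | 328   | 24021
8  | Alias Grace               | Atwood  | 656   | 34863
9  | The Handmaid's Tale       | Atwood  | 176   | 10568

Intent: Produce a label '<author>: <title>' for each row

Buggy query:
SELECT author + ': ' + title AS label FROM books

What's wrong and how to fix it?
Bug: SQLite uses || for string concatenation; + coerces text to numbers (yielding 0)

Fix: Use the || operator for string concatenation

Corrected query:
SELECT author || ': ' || title AS label FROM books

Result:
label                             
----------------------------------
Le Guin: The Left Hand of Darkness
Atwood: Oryx and Crake            
Le Guin: The Left Hand of Darkness
Atwood: Alias Grace               
Le Guin: The Lathe of Heaven      
Le Guin: A Wizard of Earthsea     
Le Guin: The Left Hand of Darkness
Atwood: Alias Grace               
Atwood: The Handmaid's Tale       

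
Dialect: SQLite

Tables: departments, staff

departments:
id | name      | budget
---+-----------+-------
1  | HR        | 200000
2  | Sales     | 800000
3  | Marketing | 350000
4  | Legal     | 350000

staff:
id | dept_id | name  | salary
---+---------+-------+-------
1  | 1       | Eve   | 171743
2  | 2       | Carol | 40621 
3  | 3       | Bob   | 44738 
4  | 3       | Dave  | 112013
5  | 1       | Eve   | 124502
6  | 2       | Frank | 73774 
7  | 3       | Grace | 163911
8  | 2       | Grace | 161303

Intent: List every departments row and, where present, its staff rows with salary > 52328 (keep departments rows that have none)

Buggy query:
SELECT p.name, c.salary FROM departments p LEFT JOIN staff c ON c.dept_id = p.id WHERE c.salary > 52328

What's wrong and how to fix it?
Bug: A WHERE condition on the right-hand table after LEFT JOIN drops unmatched parents

Fix: Put 'c.salary > 52328' in the JOIN's ON clause instead of WHERE

Corrected query:
SELECT p.name, c.salary FROM departments p LEFT JOIN staff c ON c.dept_id = p.id AND c.salary > 52328

Result:
name      | salary
----------+-------
HR        | 124502
HR        | 171743
Sales     | 73774 
Sales     | 161303
Marketing | 112013
Marketing | 163911
Legal     | NULL  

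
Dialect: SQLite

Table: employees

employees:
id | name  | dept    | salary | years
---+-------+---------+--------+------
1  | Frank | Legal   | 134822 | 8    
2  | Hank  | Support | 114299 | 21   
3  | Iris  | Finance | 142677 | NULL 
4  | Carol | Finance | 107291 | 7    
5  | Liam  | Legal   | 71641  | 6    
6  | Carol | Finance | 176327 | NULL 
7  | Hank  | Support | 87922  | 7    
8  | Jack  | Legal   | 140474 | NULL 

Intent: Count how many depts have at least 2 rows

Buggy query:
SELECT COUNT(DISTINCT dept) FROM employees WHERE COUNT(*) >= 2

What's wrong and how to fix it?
Bug: COUNT(*) cannot appear in WHERE; the per-group count doesn't exist yet

Fix: Group first with HAVING COUNT(*) >= 2, then COUNT the resulting groups

Corrected query:
SELECT COUNT(*) FROM (SELECT dept FROM employees GROUP BY dept HAVING COUNT(*) >= 2)

Result:
COUNT(*)
--------
3       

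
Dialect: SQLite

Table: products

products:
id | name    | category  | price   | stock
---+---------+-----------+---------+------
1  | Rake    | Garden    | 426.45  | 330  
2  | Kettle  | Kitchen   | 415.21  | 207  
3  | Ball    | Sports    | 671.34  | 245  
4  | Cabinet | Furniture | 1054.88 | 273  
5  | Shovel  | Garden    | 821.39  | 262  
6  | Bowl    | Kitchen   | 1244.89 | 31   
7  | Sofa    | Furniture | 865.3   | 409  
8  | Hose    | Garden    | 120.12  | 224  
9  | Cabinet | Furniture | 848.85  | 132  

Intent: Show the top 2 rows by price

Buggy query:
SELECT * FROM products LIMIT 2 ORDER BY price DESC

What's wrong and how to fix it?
Bug: ORDER BY cannot follow LIMIT; LIMIT is the final clause

Fix: Swap the clauses: ORDER BY first, then LIMIT

Corrected query:
SELECT * FROM products ORDER BY price DESC LIMIT 2

Result:
id | name    | category  | price   | stock
---+---------+-----------+---------+------
6  | Bowl    | Kitchen   | 1244.89 | 31   
4  | Cabinet | Furniture | 1054.88 | 273  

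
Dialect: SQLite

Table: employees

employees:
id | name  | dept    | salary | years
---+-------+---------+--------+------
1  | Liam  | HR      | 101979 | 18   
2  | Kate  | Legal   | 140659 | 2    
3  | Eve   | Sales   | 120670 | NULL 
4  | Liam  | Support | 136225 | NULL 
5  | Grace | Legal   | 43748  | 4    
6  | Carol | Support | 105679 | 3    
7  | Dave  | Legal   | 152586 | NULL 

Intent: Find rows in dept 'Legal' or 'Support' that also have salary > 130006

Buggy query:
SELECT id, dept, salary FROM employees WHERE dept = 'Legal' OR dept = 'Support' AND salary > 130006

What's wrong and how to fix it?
Bug: AND binds tighter than OR, so this parses as dept = 'Legal' OR (dept = 'Support' AND salary > 130006)

Fix: Group the OR with parentheses (or use IN), then AND the threshold

Corrected query:
SELECT id, dept, salary FROM employees WHERE (dept = 'Legal' OR dept = 'Support') AND salary > 130006

Result:
id | dept    | salary
---+---------+-------
2  | Legal   | 140659
4  | Support | 136225
7  | Legal   | 152586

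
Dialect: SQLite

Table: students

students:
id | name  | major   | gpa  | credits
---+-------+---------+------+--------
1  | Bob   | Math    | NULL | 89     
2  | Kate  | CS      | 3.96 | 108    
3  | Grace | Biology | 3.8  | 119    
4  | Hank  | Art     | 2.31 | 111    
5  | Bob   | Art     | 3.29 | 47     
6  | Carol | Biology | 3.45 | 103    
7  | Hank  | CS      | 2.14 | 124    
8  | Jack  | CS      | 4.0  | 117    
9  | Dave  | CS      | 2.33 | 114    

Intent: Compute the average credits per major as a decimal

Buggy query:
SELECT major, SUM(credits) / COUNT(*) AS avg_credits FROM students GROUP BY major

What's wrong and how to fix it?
Bug: Both operands are integers, so '/' performs integer division and truncates

Fix: Multiply by 1.0 (or CAST to REAL) to force floating-point division

Corrected query:
SELECT major, SUM(credits) * 1.0 / COUNT(*) AS avg_credits FROM students GROUP BY major

Result:
major   | avg_credits
--------+------------
Art     | 79         
Biology | 111        
CS      | 115.75     
Math    | 89         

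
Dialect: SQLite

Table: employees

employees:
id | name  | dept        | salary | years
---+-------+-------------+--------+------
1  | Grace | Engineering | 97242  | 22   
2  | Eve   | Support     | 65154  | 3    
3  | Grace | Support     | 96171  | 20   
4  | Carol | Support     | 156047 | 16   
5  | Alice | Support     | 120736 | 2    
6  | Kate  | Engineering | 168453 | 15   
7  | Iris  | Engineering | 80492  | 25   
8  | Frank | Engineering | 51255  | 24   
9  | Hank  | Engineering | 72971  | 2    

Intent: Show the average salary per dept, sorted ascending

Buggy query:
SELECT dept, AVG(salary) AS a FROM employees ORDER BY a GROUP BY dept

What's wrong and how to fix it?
Bug: ORDER BY appears before GROUP BY; SQL clause order requires GROUP BY first

Fix: Reorder: SELECT … FROM … GROUP BY … ORDER BY …

Corrected query:
SELECT dept, AVG(salary) AS a FROM employees GROUP BY dept ORDER BY a

Result:
dept        | a      
------------+--------
Engineering | 94082.6
Support     | 109527 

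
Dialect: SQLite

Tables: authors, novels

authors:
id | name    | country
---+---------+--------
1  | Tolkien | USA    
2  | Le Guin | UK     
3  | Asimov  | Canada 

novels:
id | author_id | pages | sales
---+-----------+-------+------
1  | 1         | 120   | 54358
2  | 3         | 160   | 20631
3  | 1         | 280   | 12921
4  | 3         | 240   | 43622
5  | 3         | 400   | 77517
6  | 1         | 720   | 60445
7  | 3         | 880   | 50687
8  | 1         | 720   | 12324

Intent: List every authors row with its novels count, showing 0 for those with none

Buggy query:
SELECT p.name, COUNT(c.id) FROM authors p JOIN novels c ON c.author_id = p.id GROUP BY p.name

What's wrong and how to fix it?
Bug: An inner join excludes parents with zero children

Fix: Use LEFT JOIN so parents without children still appear (COUNT(c.id) gives 0)

Corrected query:
SELECT p.name, COUNT(c.id) FROM authors p LEFT JOIN novels c ON c.author_id = p.id GROUP BY p.name

Result:
name    | COUNT(c.id)
--------+------------
Asimov  | 4          
Le Guin | 0          
Tolkien | 4          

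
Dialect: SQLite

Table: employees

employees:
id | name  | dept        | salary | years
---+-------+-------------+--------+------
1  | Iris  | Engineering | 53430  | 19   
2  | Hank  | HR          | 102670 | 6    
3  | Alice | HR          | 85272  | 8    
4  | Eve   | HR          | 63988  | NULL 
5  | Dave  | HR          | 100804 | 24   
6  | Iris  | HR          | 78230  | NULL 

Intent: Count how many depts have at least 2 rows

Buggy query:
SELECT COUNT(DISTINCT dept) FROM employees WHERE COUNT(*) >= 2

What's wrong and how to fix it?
Bug: COUNT(*) cannot appear in WHERE; the per-group count doesn't exist yet

Fix: Use a subquery that GROUPs and filters with HAVING, then count its rows

Corrected query:
SELECT COUNT(*) FROM (SELECT dept FROM employees GROUP BY dept HAVING COUNT(*) >= 2)

Result:
COUNT(*)
--------
1       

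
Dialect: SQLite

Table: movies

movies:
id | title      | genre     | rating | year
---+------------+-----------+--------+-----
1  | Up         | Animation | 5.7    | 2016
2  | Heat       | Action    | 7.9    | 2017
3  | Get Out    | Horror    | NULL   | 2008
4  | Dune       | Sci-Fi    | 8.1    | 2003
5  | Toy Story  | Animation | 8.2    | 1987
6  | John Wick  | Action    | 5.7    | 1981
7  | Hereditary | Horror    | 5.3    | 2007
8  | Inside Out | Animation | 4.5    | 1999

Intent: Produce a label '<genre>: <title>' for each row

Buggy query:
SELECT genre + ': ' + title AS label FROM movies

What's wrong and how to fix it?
Bug: SQLite uses || for string concatenation; + coerces text to numbers (yielding 0)

Fix: Replace + with || to concatenate text

Corrected query:
SELECT genre || ': ' || title AS label FROM movies

Result:
label                
---------------------
Animation: Up        
Action: Heat         
Horror: Get Out      
Sci-Fi: Dune         
Animation: Toy Story 
Action: John Wick    
Horror: Hereditary   
Animation: Inside Out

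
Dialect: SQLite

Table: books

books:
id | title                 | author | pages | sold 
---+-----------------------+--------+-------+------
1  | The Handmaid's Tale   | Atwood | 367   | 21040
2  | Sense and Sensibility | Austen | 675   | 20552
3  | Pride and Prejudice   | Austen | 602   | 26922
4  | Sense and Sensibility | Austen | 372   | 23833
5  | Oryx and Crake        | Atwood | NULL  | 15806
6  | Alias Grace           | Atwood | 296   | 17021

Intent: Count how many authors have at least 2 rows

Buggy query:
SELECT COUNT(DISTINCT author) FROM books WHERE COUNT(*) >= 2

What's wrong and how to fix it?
Bug: COUNT(*) cannot appear in WHERE; the per-group count doesn't exist yet

Fix: Use a subquery that GROUPs and filters with HAVING, then count its rows

Corrected query:
SELECT COUNT(*) FROM (SELECT author FROM books GROUP BY author HAVING COUNT(*) >= 2)

Result:
COUNT(*)
--------
2       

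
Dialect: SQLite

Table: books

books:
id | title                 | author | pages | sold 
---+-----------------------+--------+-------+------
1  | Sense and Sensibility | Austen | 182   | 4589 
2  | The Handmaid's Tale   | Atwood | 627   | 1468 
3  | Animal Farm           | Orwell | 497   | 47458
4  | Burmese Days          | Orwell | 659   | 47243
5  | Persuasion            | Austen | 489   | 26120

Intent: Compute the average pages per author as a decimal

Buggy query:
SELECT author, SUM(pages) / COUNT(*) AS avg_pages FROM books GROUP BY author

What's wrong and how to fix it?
Bug: SUM(pages) and COUNT(*) are both integers; the division truncates the fractional part

Fix: Cast one side to REAL so the division keeps the fractional part

Corrected query:
SELECT author, SUM(pages) * 1.0 / COUNT(*) AS avg_pages FROM books GROUP BY author

Result:
author | avg_pages
-------+----------
Atwood | 627      
Austen | 335.5    
Orwell | 578      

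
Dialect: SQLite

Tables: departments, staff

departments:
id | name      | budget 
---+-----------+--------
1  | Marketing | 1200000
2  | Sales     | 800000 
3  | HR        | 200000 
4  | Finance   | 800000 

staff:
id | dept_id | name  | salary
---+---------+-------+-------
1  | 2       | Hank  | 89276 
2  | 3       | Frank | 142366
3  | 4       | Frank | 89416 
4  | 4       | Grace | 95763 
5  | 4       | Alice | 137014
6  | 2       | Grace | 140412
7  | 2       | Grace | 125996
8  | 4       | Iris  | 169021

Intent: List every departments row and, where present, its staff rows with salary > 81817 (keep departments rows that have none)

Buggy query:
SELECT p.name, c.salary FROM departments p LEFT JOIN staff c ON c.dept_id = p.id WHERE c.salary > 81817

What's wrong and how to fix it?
Bug: A WHERE condition on the right-hand table after LEFT JOIN drops unmatched parents

Fix: Move the right-table condition into the ON clause so unmatched parents are kept

Corrected query:
SELECT p.name, c.salary FROM departments p LEFT JOIN staff c ON c.dept_id = p.id AND c.salary > 81817

Result:
name      | salary
----------+-------
Marketing | NULL  
Sales     | 89276 
Sales     | 125996
Sales     | 140412
HR        | 142366
Finance   | 89416 
Finance   | 95763 
Finance   | 137014
Finance   | 169021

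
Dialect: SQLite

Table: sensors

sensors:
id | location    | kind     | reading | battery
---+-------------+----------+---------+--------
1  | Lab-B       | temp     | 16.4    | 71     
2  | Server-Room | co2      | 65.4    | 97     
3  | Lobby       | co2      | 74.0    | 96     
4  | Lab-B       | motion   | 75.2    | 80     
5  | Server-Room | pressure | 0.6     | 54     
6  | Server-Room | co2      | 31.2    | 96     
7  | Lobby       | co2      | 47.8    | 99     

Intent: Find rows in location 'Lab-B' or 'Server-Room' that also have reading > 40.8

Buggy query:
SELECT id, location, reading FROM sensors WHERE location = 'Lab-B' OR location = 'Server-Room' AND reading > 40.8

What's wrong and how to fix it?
Bug: Without parentheses, AND is evaluated before OR, so the reading filter only applies to the 'Server-Room' branch

Fix: Add parentheses around the OR so the AND applies to both alternatives

Corrected query:
SELECT id, location, reading FROM sensors WHERE (location = 'Lab-B' OR location = 'Server-Room') AND reading > 40.8

Result:
id | location    | reading
---+-------------+--------
2  | Server-Room | 65.4   
4  | Lab-B       | 75.2   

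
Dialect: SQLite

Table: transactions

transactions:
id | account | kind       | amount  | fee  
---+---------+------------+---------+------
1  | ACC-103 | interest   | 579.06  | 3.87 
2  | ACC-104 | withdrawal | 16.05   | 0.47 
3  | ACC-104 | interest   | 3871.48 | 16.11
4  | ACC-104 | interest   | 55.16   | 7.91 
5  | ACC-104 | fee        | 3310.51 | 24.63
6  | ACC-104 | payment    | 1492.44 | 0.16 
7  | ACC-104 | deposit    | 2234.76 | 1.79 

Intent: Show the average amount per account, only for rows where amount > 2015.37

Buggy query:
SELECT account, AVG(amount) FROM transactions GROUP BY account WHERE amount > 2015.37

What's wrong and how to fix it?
Bug: WHERE cannot follow GROUP BY

Fix: Move the WHERE clause before GROUP BY

Corrected query:
SELECT account, AVG(amount) FROM transactions WHERE amount > 2015.37 GROUP BY account

Result:
account | AVG(amount)
--------+------------
ACC-104 | 3138.916667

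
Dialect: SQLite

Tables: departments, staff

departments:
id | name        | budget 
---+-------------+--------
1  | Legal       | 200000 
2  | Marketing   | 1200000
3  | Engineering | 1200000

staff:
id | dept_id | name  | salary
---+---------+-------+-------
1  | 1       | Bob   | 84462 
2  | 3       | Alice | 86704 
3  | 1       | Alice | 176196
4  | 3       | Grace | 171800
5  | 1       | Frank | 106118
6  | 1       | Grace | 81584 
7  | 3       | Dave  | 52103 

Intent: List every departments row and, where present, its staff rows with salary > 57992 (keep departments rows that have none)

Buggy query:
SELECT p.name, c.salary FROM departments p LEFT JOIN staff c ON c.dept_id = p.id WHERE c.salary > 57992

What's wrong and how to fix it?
Bug: Filtering c.salary in WHERE discards the NULL rows produced by LEFT JOIN, turning it into an inner join

Fix: Put 'c.salary > 57992' in the JOIN's ON clause instead of WHERE

Corrected query:
SELECT p.name, c.salary FROM departments p LEFT JOIN staff c ON c.dept_id = p.id AND c.salary > 57992

Result:
name        | salary
------------+-------
Legal       | 81584 
Legal       | 84462 
Legal       | 106118
Legal       | 176196
Marketing   | NULL  
Engineering | 86704 
Engineering | 171800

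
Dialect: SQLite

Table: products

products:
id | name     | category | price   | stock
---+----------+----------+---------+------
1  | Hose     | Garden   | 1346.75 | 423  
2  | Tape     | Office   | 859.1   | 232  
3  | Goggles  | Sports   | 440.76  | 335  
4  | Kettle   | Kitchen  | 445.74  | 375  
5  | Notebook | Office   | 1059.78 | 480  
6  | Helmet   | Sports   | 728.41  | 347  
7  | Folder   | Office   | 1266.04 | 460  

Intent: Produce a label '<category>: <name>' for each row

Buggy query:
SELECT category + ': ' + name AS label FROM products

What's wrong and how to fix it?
Bug: SQLite uses || for string concatenation; + coerces text to numbers (yielding 0)

Fix: Replace + with || to concatenate text

Corrected query:
SELECT category || ': ' || name AS label FROM products

Result:
label           
----------------
Garden: Hose    
Office: Tape    
Sports: Goggles 
Kitchen: Kettle 
Office: Notebook
Sports: Helmet  
Office: Folder  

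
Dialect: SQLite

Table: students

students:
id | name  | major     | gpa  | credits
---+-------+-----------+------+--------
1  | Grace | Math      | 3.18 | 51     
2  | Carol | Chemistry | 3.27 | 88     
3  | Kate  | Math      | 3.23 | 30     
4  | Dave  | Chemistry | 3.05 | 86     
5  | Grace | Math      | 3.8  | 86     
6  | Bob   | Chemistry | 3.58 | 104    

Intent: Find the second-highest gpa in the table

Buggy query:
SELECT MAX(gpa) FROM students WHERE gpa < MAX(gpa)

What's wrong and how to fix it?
Bug: MAX(gpa) on the right of the comparison is an aggregate-in-WHERE error

Fix: Put the inner MAX in a scalar subquery

Corrected query:
SELECT MAX(gpa) FROM students WHERE gpa < (SELECT MAX(gpa) FROM students)

Result:
MAX(gpa)
--------
3.58    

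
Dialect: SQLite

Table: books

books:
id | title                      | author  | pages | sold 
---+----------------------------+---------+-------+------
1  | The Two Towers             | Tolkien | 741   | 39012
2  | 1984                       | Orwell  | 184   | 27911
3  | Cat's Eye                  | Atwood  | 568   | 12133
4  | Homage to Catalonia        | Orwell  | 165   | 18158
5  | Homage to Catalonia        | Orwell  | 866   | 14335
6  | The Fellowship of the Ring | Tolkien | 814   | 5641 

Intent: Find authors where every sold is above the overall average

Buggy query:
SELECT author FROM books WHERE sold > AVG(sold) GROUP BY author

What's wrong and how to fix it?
Bug: AVG() is an aggregate; it can't sit directly in WHERE

Fix: Use a subquery for AVG and a HAVING MIN(...) filter so the condition holds for every row in the group

Corrected query:
SELECT author FROM books GROUP BY author HAVING MIN(sold) > (SELECT AVG(sold) FROM books)

Result:
(no rows)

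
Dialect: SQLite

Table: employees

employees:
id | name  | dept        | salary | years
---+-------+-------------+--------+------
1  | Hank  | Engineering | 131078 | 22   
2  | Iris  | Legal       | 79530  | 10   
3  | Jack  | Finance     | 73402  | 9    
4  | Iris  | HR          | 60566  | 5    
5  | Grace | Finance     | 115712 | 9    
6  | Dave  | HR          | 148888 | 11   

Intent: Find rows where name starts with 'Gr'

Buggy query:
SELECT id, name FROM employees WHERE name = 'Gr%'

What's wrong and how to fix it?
Bug: Wildcards only work with LIKE; '=' treats '%' as a literal character

Fix: Replace '=' with LIKE so 'Gr%' is treated as a pattern

Corrected query:
SELECT id, name FROM employees WHERE name LIKE 'Gr%'

Result:
id | name 
---+------
5  | Grace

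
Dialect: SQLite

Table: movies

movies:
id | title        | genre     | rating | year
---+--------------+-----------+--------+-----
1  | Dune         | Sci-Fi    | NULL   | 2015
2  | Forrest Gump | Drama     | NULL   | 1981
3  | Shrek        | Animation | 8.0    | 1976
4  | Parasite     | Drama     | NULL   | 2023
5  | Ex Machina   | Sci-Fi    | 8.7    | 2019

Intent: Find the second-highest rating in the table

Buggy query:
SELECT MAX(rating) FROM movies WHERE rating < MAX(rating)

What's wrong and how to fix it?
Bug: The inner MAX is an aggregate inside WHERE, which is not allowed

Fix: Compute the overall MAX in a subquery, then take MAX of rows below it

Corrected query:
SELECT MAX(rating) FROM movies WHERE rating < (SELECT MAX(rating) FROM movies)

Result:
MAX(rating)
-----------
8          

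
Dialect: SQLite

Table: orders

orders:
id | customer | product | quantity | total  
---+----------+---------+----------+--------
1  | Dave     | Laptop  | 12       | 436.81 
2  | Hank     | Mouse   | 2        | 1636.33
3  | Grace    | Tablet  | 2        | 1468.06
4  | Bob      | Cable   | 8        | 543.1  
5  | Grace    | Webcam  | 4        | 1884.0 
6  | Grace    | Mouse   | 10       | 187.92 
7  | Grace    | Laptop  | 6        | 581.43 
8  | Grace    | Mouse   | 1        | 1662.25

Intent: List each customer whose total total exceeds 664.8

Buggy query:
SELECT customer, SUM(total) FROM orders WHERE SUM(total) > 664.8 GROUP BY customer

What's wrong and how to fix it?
Bug: SUM(total) is an aggregate, but WHERE filters rows before aggregation

Fix: Use HAVING (which filters groups after aggregation) instead of WHERE

Corrected query:
SELECT customer, SUM(total) FROM orders GROUP BY customer HAVING SUM(total) > 664.8

Result:
customer | SUM(total)
---------+-----------
Grace    | 5783.66   
Hank     | 1636.33   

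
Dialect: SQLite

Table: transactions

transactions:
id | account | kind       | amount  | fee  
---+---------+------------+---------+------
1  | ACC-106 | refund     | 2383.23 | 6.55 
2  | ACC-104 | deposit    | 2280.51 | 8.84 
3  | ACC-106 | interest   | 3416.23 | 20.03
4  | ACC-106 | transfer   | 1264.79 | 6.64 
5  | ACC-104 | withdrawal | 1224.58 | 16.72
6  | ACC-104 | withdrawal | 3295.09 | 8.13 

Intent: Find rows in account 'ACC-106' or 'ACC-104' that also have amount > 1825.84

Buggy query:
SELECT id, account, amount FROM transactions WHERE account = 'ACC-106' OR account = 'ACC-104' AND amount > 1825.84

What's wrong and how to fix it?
Bug: Without parentheses, AND is evaluated before OR, so the amount filter only applies to the 'ACC-104' branch

Fix: Group the OR with parentheses (or use IN), then AND the threshold

Corrected query:
SELECT id, account, amount FROM transactions WHERE (account = 'ACC-106' OR account = 'ACC-104') AND amount > 1825.84

Result:
id | account | amount 
---+---------+--------
1  | ACC-106 | 2383.23
2  | ACC-104 | 2280.51
3  | ACC-106 | 3416.23
6  | ACC-104 | 3295.09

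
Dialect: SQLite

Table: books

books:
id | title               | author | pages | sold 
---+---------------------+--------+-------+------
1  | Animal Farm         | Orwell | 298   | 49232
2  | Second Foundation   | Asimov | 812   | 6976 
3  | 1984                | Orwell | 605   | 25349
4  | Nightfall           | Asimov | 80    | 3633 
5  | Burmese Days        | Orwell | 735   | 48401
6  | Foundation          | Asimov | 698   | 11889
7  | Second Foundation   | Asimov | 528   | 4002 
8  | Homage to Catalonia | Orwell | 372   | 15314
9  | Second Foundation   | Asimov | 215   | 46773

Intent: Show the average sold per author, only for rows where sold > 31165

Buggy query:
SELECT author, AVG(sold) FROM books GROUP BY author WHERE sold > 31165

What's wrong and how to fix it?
Bug: Row-level WHERE must come before GROUP BY in the clause order

Fix: Place WHERE between FROM and GROUP BY

Corrected query:
SELECT author, AVG(sold) FROM books WHERE sold > 31165 GROUP BY author

Result:
author | AVG(sold)
-------+----------
Asimov | 46773    
Orwell | 48816.5  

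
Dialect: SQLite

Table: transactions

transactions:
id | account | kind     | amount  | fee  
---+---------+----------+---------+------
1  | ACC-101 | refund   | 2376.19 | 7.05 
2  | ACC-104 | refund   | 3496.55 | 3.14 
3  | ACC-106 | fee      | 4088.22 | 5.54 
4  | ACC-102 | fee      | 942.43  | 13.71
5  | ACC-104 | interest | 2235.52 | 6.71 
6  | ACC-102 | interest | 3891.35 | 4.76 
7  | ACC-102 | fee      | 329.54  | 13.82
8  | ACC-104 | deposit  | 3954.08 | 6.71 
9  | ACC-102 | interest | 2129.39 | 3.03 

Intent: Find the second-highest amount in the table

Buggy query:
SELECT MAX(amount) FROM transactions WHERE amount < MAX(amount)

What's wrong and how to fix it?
Bug: The inner MAX is an aggregate inside WHERE, which is not allowed

Fix: Compute the overall MAX in a subquery, then take MAX of rows below it

Corrected query:
SELECT MAX(amount) FROM transactions WHERE amount < (SELECT MAX(amount) FROM transactions)

Result:
MAX(amount)
-----------
3954.08    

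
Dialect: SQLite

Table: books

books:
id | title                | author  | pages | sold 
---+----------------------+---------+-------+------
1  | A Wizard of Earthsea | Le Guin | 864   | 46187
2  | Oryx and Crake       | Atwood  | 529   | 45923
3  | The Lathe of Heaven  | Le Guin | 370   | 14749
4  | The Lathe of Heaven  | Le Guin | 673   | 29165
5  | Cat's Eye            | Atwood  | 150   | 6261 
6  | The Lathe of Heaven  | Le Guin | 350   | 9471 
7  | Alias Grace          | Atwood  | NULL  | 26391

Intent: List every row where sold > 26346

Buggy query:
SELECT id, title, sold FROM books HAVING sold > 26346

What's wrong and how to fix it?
Bug: HAVING filters the output of aggregation, but this query has no GROUP BY and no aggregate functions, so SQLite rejects it (HAVING clause on a non-aggregate query); the condition here is per row

Fix: Use WHERE for row-level filtering

Corrected query:
SELECT id, title, sold FROM books WHERE sold > 26346

Result:
id | title                | sold 
---+----------------------+------
1  | A Wizard of Earthsea | 46187
2  | Oryx and Crake       | 45923
4  | The Lathe of Heaven  | 29165
7  | Alias Grace          | 26391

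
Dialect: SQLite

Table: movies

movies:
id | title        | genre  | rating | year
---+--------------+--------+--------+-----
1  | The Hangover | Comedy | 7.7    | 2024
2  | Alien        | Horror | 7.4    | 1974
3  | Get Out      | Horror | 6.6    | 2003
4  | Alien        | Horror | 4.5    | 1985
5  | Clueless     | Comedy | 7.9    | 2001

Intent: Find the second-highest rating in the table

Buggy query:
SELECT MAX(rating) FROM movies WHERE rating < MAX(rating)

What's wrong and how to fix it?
Bug: MAX(rating) on the right of the comparison is an aggregate-in-WHERE error

Fix: Put the inner MAX in a scalar subquery

Corrected query:
SELECT MAX(rating) FROM movies WHERE rating < (SELECT MAX(rating) FROM movies)

Result:
MAX(rating)
-----------
7.7        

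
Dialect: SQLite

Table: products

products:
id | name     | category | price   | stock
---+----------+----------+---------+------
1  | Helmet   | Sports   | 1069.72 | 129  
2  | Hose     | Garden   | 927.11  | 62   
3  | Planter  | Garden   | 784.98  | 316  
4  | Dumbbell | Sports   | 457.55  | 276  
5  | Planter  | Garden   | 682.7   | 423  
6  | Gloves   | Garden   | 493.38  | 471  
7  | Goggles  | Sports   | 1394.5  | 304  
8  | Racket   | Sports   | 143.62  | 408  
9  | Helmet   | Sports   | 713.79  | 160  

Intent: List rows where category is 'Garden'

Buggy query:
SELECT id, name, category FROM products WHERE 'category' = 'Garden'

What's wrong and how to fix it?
Bug: Single quotes denote string literals in SQL; the column name is being compared as a constant string

Fix: Remove the quotes around the column name (or use double quotes for an identifier)

Corrected query:
SELECT id, name, category FROM products WHERE category = 'Garden'

Result:
id | name    | category
---+---------+---------
2  | Hose    | Garden  
3  | Planter | Garden  
5  | Planter | Garden  
6  | Gloves  | Garden  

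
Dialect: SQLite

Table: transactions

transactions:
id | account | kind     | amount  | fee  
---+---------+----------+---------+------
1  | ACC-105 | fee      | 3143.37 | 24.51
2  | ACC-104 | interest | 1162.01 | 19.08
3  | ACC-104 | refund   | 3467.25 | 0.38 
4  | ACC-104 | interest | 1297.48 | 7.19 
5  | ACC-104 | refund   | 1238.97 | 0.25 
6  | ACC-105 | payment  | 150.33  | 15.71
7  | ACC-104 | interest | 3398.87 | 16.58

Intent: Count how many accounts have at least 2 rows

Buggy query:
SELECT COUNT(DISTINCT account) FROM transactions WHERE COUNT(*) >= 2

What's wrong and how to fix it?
Bug: WHERE filters individual rows, not groups, so a group-level COUNT is invalid there

Fix: Group first with HAVING COUNT(*) >= 2, then COUNT the resulting groups

Corrected query:
SELECT COUNT(*) FROM (SELECT account FROM transactions GROUP BY account HAVING COUNT(*) >= 2)

Result:
COUNT(*)
--------
2       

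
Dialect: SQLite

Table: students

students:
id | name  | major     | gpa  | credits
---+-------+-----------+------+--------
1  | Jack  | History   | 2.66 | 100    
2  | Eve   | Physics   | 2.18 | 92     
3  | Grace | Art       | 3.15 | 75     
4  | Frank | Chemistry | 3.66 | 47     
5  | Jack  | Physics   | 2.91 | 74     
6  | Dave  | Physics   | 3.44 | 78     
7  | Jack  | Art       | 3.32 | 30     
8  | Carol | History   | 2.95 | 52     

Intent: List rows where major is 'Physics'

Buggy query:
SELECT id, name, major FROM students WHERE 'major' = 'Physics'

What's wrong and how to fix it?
Bug: 'major' in single quotes is a string literal, not the column; the comparison is literal-vs-literal and never true

Fix: Remove the quotes around the column name (or use double quotes for an identifier)

Corrected query:
SELECT id, name, major FROM students WHERE major = 'Physics'

Result:
id | name | major  
---+------+--------
2  | Eve  | Physics
5  | Jack | Physics
6  | Dave | Physics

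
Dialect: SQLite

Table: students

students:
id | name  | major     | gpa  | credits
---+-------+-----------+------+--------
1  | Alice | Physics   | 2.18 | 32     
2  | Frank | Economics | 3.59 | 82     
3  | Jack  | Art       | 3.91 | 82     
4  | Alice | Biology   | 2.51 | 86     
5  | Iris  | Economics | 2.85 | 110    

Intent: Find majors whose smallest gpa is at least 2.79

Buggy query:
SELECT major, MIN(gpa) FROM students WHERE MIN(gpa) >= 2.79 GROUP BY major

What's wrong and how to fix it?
Bug: MIN() in WHERE is a misuse of aggregate

Fix: Use HAVING for the per-group MIN condition

Corrected query:
SELECT major, MIN(gpa) FROM students GROUP BY major HAVING MIN(gpa) >= 2.79

Result:
major     | MIN(gpa)
----------+---------
Art       | 3.91    
Economics | 2.85    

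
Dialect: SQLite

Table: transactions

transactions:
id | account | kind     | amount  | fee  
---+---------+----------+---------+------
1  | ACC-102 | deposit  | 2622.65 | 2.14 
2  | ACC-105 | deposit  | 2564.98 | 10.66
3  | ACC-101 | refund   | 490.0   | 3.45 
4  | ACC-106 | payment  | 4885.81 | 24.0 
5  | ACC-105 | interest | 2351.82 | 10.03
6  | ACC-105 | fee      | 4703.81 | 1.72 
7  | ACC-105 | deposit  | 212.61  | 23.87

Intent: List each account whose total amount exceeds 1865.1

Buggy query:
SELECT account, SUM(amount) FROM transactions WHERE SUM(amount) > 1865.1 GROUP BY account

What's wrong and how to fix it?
Bug: Aggregate functions cannot appear in a WHERE clause

Fix: Move the aggregate condition to a HAVING clause

Corrected query:
SELECT account, SUM(amount) FROM transactions GROUP BY account HAVING SUM(amount) > 1865.1

Result:
account | SUM(amount)
--------+------------
ACC-102 | 2622.65    
ACC-105 | 9833.22    
ACC-106 | 4885.81    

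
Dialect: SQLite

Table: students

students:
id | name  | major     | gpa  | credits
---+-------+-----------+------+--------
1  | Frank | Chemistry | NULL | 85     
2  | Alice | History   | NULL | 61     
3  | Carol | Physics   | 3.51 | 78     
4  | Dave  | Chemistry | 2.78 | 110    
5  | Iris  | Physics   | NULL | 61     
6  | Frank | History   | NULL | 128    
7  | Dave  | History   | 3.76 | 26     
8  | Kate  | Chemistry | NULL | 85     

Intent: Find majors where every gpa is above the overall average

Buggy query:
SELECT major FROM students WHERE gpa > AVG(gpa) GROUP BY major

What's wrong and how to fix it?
Bug: AVG() is an aggregate; it can't sit directly in WHERE

Fix: Use a subquery for AVG and a HAVING MIN(...) filter so the condition holds for every row in the group

Corrected query:
SELECT major FROM students GROUP BY major HAVING MIN(gpa) > (SELECT AVG(gpa) FROM students)

Result:
major  
-------
History
Physics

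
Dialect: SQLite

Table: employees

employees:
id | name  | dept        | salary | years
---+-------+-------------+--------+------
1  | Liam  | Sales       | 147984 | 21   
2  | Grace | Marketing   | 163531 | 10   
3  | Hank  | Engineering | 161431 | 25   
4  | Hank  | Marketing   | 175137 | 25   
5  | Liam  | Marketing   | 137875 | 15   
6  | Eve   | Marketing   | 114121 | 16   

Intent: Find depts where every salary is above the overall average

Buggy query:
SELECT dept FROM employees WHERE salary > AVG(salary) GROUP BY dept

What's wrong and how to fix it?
Bug: AVG() is an aggregate; it can't sit directly in WHERE

Fix: Use a subquery for AVG and a HAVING MIN(...) filter so the condition holds for every row in the group

Corrected query:
SELECT dept FROM employees GROUP BY dept HAVING MIN(salary) > (SELECT AVG(salary) FROM employees)

Result:
dept       
-----------
Engineering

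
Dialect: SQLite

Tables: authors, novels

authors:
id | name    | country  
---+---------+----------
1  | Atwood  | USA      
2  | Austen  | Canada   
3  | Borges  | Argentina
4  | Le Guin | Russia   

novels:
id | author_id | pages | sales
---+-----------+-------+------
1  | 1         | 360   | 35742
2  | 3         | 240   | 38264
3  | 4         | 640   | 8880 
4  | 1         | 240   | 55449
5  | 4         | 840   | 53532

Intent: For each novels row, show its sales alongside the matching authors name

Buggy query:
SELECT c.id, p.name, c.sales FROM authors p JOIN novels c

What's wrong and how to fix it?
Bug: JOIN with no ON clause produces a cartesian product; every novels row pairs with every authors row

Fix: Specify the join condition linking the foreign key to the parent id

Corrected query:
SELECT c.id, p.name, c.sales FROM authors p JOIN novels c ON c.author_id = p.id

Result:
id | name    | sales
---+---------+------
1  | Atwood  | 35742
2  | Borges  | 38264
3  | Le Guin | 8880 
4  | Atwood  | 55449
5  | Le Guin | 53532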